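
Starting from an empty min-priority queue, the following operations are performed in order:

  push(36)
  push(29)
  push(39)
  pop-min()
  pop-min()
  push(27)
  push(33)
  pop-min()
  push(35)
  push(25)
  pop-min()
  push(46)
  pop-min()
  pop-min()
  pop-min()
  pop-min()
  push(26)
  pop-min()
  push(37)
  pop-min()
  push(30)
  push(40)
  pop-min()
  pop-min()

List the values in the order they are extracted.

insert 36 → {36}
insert 29 → {29, 36}
insert 39 → {29, 36, 39}
pop-min → 29; now {36, 39}
pop-min → 36; now {39}
insert 27 → {27, 39}
insert 33 → {27, 33, 39}
pop-min → 27; now {33, 39}
insert 35 → {33, 35, 39}
insert 25 → {25, 33, 35, 39}
pop-min → 25; now {33, 35, 39}
insert 46 → {33, 35, 39, 46}
pop-min → 33; now {35, 39, 46}
pop-min → 35; now {39, 46}
pop-min → 39; now {46}
pop-min → 46; now {}
insert 26 → {26}
pop-min → 26; now {}
insert 37 → {37}
pop-min → 37; now {}
insert 30 → {30}
insert 40 → {30, 40}
pop-min → 30; now {40}
pop-min → 40; now {}

29, 36, 27, 25, 33, 35, 39, 46, 26, 37, 30, 40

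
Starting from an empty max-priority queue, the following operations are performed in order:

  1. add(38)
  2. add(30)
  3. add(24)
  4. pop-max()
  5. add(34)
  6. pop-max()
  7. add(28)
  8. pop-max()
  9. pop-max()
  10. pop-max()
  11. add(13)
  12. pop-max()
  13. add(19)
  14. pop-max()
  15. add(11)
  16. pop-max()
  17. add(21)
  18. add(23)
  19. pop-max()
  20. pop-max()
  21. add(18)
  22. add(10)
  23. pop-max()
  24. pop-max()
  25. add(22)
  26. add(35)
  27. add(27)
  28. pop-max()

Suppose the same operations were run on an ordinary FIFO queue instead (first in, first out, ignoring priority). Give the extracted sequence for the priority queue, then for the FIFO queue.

insert 38 → {38}
insert 30 → {38, 30}
insert 24 → {38, 30, 24}
pop-max → 38; now {30, 24}
insert 34 → {34, 30, 24}
pop-max → 34; now {30, 24}
insert 28 → {30, 28, 24}
pop-max → 30; now {28, 24}
pop-max → 28; now {24}
pop-max → 24; now {}
insert 13 → {13}
pop-max → 13; now {}
insert 19 → {19}
pop-max → 19; now {}
insert 11 → {11}
pop-max → 11; now {}
insert 21 → {21}
insert 23 → {23, 21}
pop-max → 23; now {21}
pop-max → 21; now {}
insert 18 → {18}
insert 10 → {18, 10}
pop-max → 18; now {10}
pop-max → 10; now {}
insert 22 → {22}
insert 35 → {35, 22}
insert 27 → {35, 27, 22}
pop-max → 35; now {27, 22}

priority queue: 38 → 34 → 30 → 28 → 24 → 13 → 19 → 11 → 23 → 21 → 18 → 10 → 35; FIFO queue: 38 → 30 → 24 → 34 → 28 → 13 → 19 → 11 → 21 → 23 → 18 → 10 → 22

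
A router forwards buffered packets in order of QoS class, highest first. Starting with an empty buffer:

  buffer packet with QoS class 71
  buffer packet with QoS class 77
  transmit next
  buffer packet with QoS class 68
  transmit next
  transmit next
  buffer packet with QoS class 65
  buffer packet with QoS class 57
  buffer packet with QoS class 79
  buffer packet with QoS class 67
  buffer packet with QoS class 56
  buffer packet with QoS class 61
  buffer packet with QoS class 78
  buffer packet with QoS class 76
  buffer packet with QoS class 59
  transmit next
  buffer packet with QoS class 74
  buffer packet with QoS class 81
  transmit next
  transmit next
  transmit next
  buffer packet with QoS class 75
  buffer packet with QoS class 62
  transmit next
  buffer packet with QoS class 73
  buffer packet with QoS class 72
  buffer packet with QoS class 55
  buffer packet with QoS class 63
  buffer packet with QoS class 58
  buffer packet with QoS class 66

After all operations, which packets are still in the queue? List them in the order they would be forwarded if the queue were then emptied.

[74, 73, 72, 67, 66, 65, 63, 62, 61, 59, 58, 57, 56, 55]

insert 71 → {71}
insert 77 → {77, 71}
transmit next → 77; now {71}
insert 68 → {71, 68}
transmit next → 71; now {68}
transmit next → 68; now {}
insert 65 → {65}
insert 57 → {65, 57}
insert 79 → {79, 65, 57}
insert 67 → {79, 67, 65, 57}
insert 56 → {79, 67, 65, 57, 56}
insert 61 → {79, 67, 65, 61, 57, 56}
insert 78 → {79, 78, 67, 65, 61, 57, 56}
insert 76 → {79, 78, 76, 67, 65, 61, 57, 56}
insert 59 → {79, 78, 76, 67, 65, 61, 59, 57, 56}
transmit next → 79; now {78, 76, 67, 65, 61, 59, 57, 56}
insert 74 → {78, 76, 74, 67, 65, 61, 59, 57, 56}
insert 81 → {81, 78, 76, 74, 67, 65, 61, 59, 57, 56}
transmit next → 81; now {78, 76, 74, 67, 65, 61, 59, 57, 56}
transmit next → 78; now {76, 74, 67, 65, 61, 59, 57, 56}
transmit next → 76; now {74, 67, 65, 61, 59, 57, 56}
insert 75 → {75, 74, 67, 65, 61, 59, 57, 56}
insert 62 → {75, 74, 67, 65, 62, 61, 59, 57, 56}
transmit next → 75; now {74, 67, 65, 62, 61, 59, 57, 56}
insert 73 → {74, 73, 67, 65, 62, 61, 59, 57, 56}
insert 72 → {74, 73, 72, 67, 65, 62, 61, 59, 57, 56}
insert 55 → {74, 73, 72, 67, 65, 62, 61, 59, 57, 56, 55}
insert 63 → {74, 73, 72, 67, 65, 63, 62, 61, 59, 57, 56, 55}
insert 58 → {74, 73, 72, 67, 65, 63, 62, 61, 59, 58, 57, 56, 55}
insert 66 → {74, 73, 72, 67, 66, 65, 63, 62, 61, 59, 58, 57, 56, 55}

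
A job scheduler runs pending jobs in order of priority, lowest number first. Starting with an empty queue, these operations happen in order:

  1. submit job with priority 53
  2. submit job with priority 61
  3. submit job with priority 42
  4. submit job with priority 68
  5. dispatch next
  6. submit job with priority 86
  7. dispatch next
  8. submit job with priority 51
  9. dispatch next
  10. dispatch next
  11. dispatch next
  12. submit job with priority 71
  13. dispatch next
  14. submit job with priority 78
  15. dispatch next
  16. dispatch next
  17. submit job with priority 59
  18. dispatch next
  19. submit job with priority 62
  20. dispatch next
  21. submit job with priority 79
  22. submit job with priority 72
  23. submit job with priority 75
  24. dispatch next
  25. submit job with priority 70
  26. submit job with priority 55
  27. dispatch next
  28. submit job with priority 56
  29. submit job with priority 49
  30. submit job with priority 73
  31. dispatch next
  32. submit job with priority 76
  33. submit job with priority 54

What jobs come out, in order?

[42, 53, 51, 61, 68, 71, 78, 86, 59, 62, 72, 55, 49]

insert 53 → {53}
insert 61 → {53, 61}
insert 42 → {42, 53, 61}
insert 68 → {42, 53, 61, 68}
dispatch next → 42; now {53, 61, 68}
insert 86 → {53, 61, 68, 86}
dispatch next → 53; now {61, 68, 86}
insert 51 → {51, 61, 68, 86}
dispatch next → 51; now {61, 68, 86}
dispatch next → 61; now {68, 86}
dispatch next → 68; now {86}
insert 71 → {71, 86}
dispatch next → 71; now {86}
insert 78 → {78, 86}
dispatch next → 78; now {86}
dispatch next → 86; now {}
insert 59 → {59}
dispatch next → 59; now {}
insert 62 → {62}
dispatch next → 62; now {}
insert 79 → {79}
insert 72 → {72, 79}
insert 75 → {72, 75, 79}
dispatch next → 72; now {75, 79}
insert 70 → {70, 75, 79}
insert 55 → {55, 70, 75, 79}
dispatch next → 55; now {70, 75, 79}
insert 56 → {56, 70, 75, 79}
insert 49 → {49, 56, 70, 75, 79}
insert 73 → {49, 56, 70, 73, 75, 79}
dispatch next → 49; now {56, 70, 73, 75, 79}
insert 76 → {56, 70, 73, 75, 76, 79}
insert 54 → {54, 56, 70, 73, 75, 76, 79}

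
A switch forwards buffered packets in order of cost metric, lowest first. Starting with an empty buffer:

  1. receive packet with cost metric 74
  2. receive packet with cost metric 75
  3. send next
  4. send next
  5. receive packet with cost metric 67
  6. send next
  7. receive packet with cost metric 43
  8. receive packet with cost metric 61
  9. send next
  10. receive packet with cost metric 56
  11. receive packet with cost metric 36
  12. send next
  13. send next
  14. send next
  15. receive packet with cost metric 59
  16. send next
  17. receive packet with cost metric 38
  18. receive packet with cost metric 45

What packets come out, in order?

insert 74 → {74}
insert 75 → {74, 75}
send next → 74; now {75}
send next → 75; now {}
insert 67 → {67}
send next → 67; now {}
insert 43 → {43}
insert 61 → {43, 61}
send next → 43; now {61}
insert 56 → {56, 61}
insert 36 → {36, 56, 61}
send next → 36; now {56, 61}
send next → 56; now {61}
send next → 61; now {}
insert 59 → {59}
send next → 59; now {}
insert 38 → {38}
insert 45 → {38, 45}

[74, 75, 67, 43, 36, 56, 61, 59]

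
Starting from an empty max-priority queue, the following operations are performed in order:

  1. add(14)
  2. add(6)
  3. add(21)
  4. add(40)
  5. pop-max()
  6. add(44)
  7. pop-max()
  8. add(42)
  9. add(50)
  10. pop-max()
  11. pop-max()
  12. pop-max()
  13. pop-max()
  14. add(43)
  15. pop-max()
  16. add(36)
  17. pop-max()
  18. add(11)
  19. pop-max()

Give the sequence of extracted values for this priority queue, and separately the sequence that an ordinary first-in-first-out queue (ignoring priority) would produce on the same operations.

insert 14 → {14}
insert 6 → {14, 6}
insert 21 → {21, 14, 6}
insert 40 → {40, 21, 14, 6}
pop-max → 40; now {21, 14, 6}
insert 44 → {44, 21, 14, 6}
pop-max → 44; now {21, 14, 6}
insert 42 → {42, 21, 14, 6}
insert 50 → {50, 42, 21, 14, 6}
pop-max → 50; now {42, 21, 14, 6}
pop-max → 42; now {21, 14, 6}
pop-max → 21; now {14, 6}
pop-max → 14; now {6}
insert 43 → {43, 6}
pop-max → 43; now {6}
insert 36 → {36, 6}
pop-max → 36; now {6}
insert 11 → {11, 6}
pop-max → 11; now {6}

priority queue: [40, 44, 50, 42, 21, 14, 43, 36, 11]; FIFO queue: [14, 6, 21, 40, 44, 42, 50, 43, 36]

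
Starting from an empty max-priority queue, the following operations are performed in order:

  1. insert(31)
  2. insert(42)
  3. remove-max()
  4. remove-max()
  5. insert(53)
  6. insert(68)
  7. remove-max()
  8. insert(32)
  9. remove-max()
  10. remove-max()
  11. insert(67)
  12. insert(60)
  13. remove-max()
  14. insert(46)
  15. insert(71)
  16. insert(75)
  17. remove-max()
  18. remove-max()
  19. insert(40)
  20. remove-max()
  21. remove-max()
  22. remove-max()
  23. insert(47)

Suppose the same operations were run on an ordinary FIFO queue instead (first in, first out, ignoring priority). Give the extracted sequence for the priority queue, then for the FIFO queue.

priority queue: 42 → 31 → 68 → 53 → 32 → 67 → 75 → 71 → 60 → 46 → 40; FIFO queue: [31, 42, 53, 68, 32, 67, 60, 46, 71, 75, 40]

insert 31 → {31}
insert 42 → {42, 31}
remove-max → 42; now {31}
remove-max → 31; now {}
insert 53 → {53}
insert 68 → {68, 53}
remove-max → 68; now {53}
insert 32 → {53, 32}
remove-max → 53; now {32}
remove-max → 32; now {}
insert 67 → {67}
insert 60 → {67, 60}
remove-max → 67; now {60}
insert 46 → {60, 46}
insert 71 → {71, 60, 46}
insert 75 → {75, 71, 60, 46}
remove-max → 75; now {71, 60, 46}
remove-max → 71; now {60, 46}
insert 40 → {60, 46, 40}
remove-max → 60; now {46, 40}
remove-max → 46; now {40}
remove-max → 40; now {}
insert 47 → {47}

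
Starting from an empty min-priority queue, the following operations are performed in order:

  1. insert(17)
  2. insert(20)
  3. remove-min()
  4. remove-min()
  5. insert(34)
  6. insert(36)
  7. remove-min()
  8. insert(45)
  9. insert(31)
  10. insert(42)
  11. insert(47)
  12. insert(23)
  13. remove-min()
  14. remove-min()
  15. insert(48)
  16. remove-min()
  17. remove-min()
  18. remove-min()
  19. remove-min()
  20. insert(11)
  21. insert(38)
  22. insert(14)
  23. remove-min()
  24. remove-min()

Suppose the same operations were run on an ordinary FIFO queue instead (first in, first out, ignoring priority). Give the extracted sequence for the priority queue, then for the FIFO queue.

priority queue: 17, 20, 34, 23, 31, 36, 42, 45, 47, 11, 14; FIFO queue: [17, 20, 34, 36, 45, 31, 42, 47, 23, 48, 11]

insert 17 → {17}
insert 20 → {17, 20}
remove-min → 17; now {20}
remove-min → 20; now {}
insert 34 → {34}
insert 36 → {34, 36}
remove-min → 34; now {36}
insert 45 → {36, 45}
insert 31 → {31, 36, 45}
insert 42 → {31, 36, 42, 45}
insert 47 → {31, 36, 42, 45, 47}
insert 23 → {23, 31, 36, 42, 45, 47}
remove-min → 23; now {31, 36, 42, 45, 47}
remove-min → 31; now {36, 42, 45, 47}
insert 48 → {36, 42, 45, 47, 48}
remove-min → 36; now {42, 45, 47, 48}
remove-min → 42; now {45, 47, 48}
remove-min → 45; now {47, 48}
remove-min → 47; now {48}
insert 11 → {11, 48}
insert 38 → {11, 38, 48}
insert 14 → {11, 14, 38, 48}
remove-min → 11; now {14, 38, 48}
remove-min → 14; now {38, 48}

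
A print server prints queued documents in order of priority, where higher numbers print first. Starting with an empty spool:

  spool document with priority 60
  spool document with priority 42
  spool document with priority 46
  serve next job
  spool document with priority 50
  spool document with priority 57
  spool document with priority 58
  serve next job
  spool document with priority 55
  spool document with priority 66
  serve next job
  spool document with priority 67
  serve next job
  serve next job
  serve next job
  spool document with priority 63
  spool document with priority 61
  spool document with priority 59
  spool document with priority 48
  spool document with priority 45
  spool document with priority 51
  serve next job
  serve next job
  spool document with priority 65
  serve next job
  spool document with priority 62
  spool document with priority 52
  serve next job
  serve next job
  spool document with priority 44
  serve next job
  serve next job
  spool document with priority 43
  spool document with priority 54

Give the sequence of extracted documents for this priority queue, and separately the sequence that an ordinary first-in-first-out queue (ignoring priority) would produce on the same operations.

priority queue: 60 → 58 → 66 → 67 → 57 → 55 → 63 → 61 → 65 → 62 → 59 → 52 → 51; FIFO queue: 60 → 42 → 46 → 50 → 57 → 58 → 55 → 66 → 67 → 63 → 61 → 59 → 48

insert 60 → {60}
insert 42 → {60, 42}
insert 46 → {60, 46, 42}
serve next job → 60; now {46, 42}
insert 50 → {50, 46, 42}
insert 57 → {57, 50, 46, 42}
insert 58 → {58, 57, 50, 46, 42}
serve next job → 58; now {57, 50, 46, 42}
insert 55 → {57, 55, 50, 46, 42}
insert 66 → {66, 57, 55, 50, 46, 42}
serve next job → 66; now {57, 55, 50, 46, 42}
insert 67 → {67, 57, 55, 50, 46, 42}
serve next job → 67; now {57, 55, 50, 46, 42}
serve next job → 57; now {55, 50, 46, 42}
serve next job → 55; now {50, 46, 42}
insert 63 → {63, 50, 46, 42}
insert 61 → {63, 61, 50, 46, 42}
insert 59 → {63, 61, 59, 50, 46, 42}
insert 48 → {63, 61, 59, 50, 48, 46, 42}
insert 45 → {63, 61, 59, 50, 48, 46, 45, 42}
insert 51 → {63, 61, 59, 51, 50, 48, 46, 45, 42}
serve next job → 63; now {61, 59, 51, 50, 48, 46, 45, 42}
serve next job → 61; now {59, 51, 50, 48, 46, 45, 42}
insert 65 → {65, 59, 51, 50, 48, 46, 45, 42}
serve next job → 65; now {59, 51, 50, 48, 46, 45, 42}
insert 62 → {62, 59, 51, 50, 48, 46, 45, 42}
insert 52 → {62, 59, 52, 51, 50, 48, 46, 45, 42}
serve next job → 62; now {59, 52, 51, 50, 48, 46, 45, 42}
serve next job → 59; now {52, 51, 50, 48, 46, 45, 42}
insert 44 → {52, 51, 50, 48, 46, 45, 44, 42}
serve next job → 52; now {51, 50, 48, 46, 45, 44, 42}
serve next job → 51; now {50, 48, 46, 45, 44, 42}
insert 43 → {50, 48, 46, 45, 44, 43, 42}
insert 54 → {54, 50, 48, 46, 45, 44, 43, 42}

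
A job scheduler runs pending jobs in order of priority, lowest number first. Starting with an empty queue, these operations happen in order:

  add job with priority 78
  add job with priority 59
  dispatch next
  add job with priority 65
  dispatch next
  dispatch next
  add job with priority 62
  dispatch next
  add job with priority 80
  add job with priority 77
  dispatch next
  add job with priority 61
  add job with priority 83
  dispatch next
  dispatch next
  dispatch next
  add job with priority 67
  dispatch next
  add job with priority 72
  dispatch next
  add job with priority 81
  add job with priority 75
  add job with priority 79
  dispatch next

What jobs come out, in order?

[59, 65, 78, 62, 77, 61, 80, 83, 67, 72, 75]

insert 78 → {78}
insert 59 → {59, 78}
dispatch next → 59; now {78}
insert 65 → {65, 78}
dispatch next → 65; now {78}
dispatch next → 78; now {}
insert 62 → {62}
dispatch next → 62; now {}
insert 80 → {80}
insert 77 → {77, 80}
dispatch next → 77; now {80}
insert 61 → {61, 80}
insert 83 → {61, 80, 83}
dispatch next → 61; now {80, 83}
dispatch next → 80; now {83}
dispatch next → 83; now {}
insert 67 → {67}
dispatch next → 67; now {}
insert 72 → {72}
dispatch next → 72; now {}
insert 81 → {81}
insert 75 → {75, 81}
insert 79 → {75, 79, 81}
dispatch next → 75; now {79, 81}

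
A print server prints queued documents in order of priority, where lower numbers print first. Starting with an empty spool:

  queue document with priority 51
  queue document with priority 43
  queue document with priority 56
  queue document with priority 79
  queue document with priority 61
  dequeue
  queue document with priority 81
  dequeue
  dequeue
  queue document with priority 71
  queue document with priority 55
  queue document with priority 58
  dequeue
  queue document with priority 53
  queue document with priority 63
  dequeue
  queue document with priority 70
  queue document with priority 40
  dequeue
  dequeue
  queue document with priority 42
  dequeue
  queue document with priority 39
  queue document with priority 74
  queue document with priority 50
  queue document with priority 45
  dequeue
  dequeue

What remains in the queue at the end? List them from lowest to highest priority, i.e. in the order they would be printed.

insert 51 → {51}
insert 43 → {43, 51}
insert 56 → {43, 51, 56}
insert 79 → {43, 51, 56, 79}
insert 61 → {43, 51, 56, 61, 79}
dequeue → 43; now {51, 56, 61, 79}
insert 81 → {51, 56, 61, 79, 81}
dequeue → 51; now {56, 61, 79, 81}
dequeue → 56; now {61, 79, 81}
insert 71 → {61, 71, 79, 81}
insert 55 → {55, 61, 71, 79, 81}
insert 58 → {55, 58, 61, 71, 79, 81}
dequeue → 55; now {58, 61, 71, 79, 81}
insert 53 → {53, 58, 61, 71, 79, 81}
insert 63 → {53, 58, 61, 63, 71, 79, 81}
dequeue → 53; now {58, 61, 63, 71, 79, 81}
insert 70 → {58, 61, 63, 70, 71, 79, 81}
insert 40 → {40, 58, 61, 63, 70, 71, 79, 81}
dequeue → 40; now {58, 61, 63, 70, 71, 79, 81}
dequeue → 58; now {61, 63, 70, 71, 79, 81}
insert 42 → {42, 61, 63, 70, 71, 79, 81}
dequeue → 42; now {61, 63, 70, 71, 79, 81}
insert 39 → {39, 61, 63, 70, 71, 79, 81}
insert 74 → {39, 61, 63, 70, 71, 74, 79, 81}
insert 50 → {39, 50, 61, 63, 70, 71, 74, 79, 81}
insert 45 → {39, 45, 50, 61, 63, 70, 71, 74, 79, 81}
dequeue → 39; now {45, 50, 61, 63, 70, 71, 74, 79, 81}
dequeue → 45; now {50, 61, 63, 70, 71, 74, 79, 81}

[50, 61, 63, 70, 71, 74, 79, 81]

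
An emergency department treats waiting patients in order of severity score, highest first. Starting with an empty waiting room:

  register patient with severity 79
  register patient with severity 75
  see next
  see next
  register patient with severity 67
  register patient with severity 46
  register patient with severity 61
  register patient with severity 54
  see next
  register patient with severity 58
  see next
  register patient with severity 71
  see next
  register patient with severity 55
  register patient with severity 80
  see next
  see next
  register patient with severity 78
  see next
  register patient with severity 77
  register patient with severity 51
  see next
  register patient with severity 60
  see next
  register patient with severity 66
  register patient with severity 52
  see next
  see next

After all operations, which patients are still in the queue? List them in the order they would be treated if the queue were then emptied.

54, 52, 51, 46

insert 79 → {79}
insert 75 → {79, 75}
see next → 79; now {75}
see next → 75; now {}
insert 67 → {67}
insert 46 → {67, 46}
insert 61 → {67, 61, 46}
insert 54 → {67, 61, 54, 46}
see next → 67; now {61, 54, 46}
insert 58 → {61, 58, 54, 46}
see next → 61; now {58, 54, 46}
insert 71 → {71, 58, 54, 46}
see next → 71; now {58, 54, 46}
insert 55 → {58, 55, 54, 46}
insert 80 → {80, 58, 55, 54, 46}
see next → 80; now {58, 55, 54, 46}
see next → 58; now {55, 54, 46}
insert 78 → {78, 55, 54, 46}
see next → 78; now {55, 54, 46}
insert 77 → {77, 55, 54, 46}
insert 51 → {77, 55, 54, 51, 46}
see next → 77; now {55, 54, 51, 46}
insert 60 → {60, 55, 54, 51, 46}
see next → 60; now {55, 54, 51, 46}
insert 66 → {66, 55, 54, 51, 46}
insert 52 → {66, 55, 54, 52, 51, 46}
see next → 66; now {55, 54, 52, 51, 46}
see next → 55; now {54, 52, 51, 46}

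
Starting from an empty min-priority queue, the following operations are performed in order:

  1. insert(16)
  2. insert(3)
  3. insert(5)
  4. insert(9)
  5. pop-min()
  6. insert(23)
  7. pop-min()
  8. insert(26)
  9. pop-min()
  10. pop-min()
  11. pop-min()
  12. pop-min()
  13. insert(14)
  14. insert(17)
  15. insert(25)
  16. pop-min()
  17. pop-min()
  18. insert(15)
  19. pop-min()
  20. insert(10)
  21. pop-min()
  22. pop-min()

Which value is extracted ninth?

insert 16 → {16}
insert 3 → {3, 16}
insert 5 → {3, 5, 16}
insert 9 → {3, 5, 9, 16}
pop-min → 3; now {5, 9, 16}
insert 23 → {5, 9, 16, 23}
pop-min → 5; now {9, 16, 23}
insert 26 → {9, 16, 23, 26}
pop-min → 9; now {16, 23, 26}
pop-min → 16; now {23, 26}
pop-min → 23; now {26}
pop-min → 26; now {}
insert 14 → {14}
insert 17 → {14, 17}
insert 25 → {14, 17, 25}
pop-min → 14; now {17, 25}
pop-min → 17; now {25}
insert 15 → {15, 25}
pop-min → 15; now {25}
insert 10 → {10, 25}
pop-min → 10; now {25}
pop-min → 25; now {}

15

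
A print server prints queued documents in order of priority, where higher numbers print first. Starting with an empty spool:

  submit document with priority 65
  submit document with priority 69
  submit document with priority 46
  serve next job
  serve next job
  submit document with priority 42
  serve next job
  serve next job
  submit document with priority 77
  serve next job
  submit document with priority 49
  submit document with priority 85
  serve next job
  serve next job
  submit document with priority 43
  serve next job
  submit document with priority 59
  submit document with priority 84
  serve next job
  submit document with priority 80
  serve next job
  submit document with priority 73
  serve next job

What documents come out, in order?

[69, 65, 46, 42, 77, 85, 49, 43, 84, 80, 73]

insert 65 → {65}
insert 69 → {69, 65}
insert 46 → {69, 65, 46}
serve next job → 69; now {65, 46}
serve next job → 65; now {46}
insert 42 → {46, 42}
serve next job → 46; now {42}
serve next job → 42; now {}
insert 77 → {77}
serve next job → 77; now {}
insert 49 → {49}
insert 85 → {85, 49}
serve next job → 85; now {49}
serve next job → 49; now {}
insert 43 → {43}
serve next job → 43; now {}
insert 59 → {59}
insert 84 → {84, 59}
serve next job → 84; now {59}
insert 80 → {80, 59}
serve next job → 80; now {59}
insert 73 → {73, 59}
serve next job → 73; now {59}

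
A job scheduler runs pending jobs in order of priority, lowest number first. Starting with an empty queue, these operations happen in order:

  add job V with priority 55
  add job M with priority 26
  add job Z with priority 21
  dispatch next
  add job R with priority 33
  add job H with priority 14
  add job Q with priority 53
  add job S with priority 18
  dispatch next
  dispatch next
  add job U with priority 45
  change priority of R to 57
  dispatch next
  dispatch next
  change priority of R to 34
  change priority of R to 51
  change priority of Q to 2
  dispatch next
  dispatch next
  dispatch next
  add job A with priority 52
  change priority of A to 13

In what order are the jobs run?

add V (priority 55) → {V:55}
add M (priority 26) → {M:26, V:55}
add Z (priority 21) → {Z:21, M:26, V:55}
dispatch next → Z; now {M:26, V:55}
add R (priority 33) → {M:26, R:33, V:55}
add H (priority 14) → {H:14, M:26, R:33, V:55}
add Q (priority 53) → {H:14, M:26, R:33, Q:53, V:55}
add S (priority 18) → {H:14, S:18, M:26, R:33, Q:53, V:55}
dispatch next → H; now {S:18, M:26, R:33, Q:53, V:55}
dispatch next → S; now {M:26, R:33, Q:53, V:55}
add U (priority 45) → {M:26, R:33, U:45, Q:53, V:55}
update R to priority 57 → {M:26, U:45, Q:53, V:55, R:57}
dispatch next → M; now {U:45, Q:53, V:55, R:57}
dispatch next → U; now {Q:53, V:55, R:57}
update R to priority 34 → {R:34, Q:53, V:55}
update R to priority 51 → {R:51, Q:53, V:55}
update Q to priority 2 → {Q:2, R:51, V:55}
dispatch next → Q; now {R:51, V:55}
dispatch next → R; now {V:55}
dispatch next → V; now {}
add A (priority 52) → {A:52}
update A to priority 13 → {A:13}

[Z, H, S, M, U, Q, R, V]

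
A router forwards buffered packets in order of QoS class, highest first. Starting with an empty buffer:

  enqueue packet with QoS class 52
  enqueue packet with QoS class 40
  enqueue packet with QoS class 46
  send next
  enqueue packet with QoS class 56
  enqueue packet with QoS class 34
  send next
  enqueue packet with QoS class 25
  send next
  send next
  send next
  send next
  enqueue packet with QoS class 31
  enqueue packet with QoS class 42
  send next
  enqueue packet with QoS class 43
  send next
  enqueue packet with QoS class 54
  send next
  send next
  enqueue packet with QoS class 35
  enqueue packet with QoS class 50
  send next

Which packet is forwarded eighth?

43

insert 52 → {52}
insert 40 → {52, 40}
insert 46 → {52, 46, 40}
send next → 52; now {46, 40}
insert 56 → {56, 46, 40}
insert 34 → {56, 46, 40, 34}
send next → 56; now {46, 40, 34}
insert 25 → {46, 40, 34, 25}
send next → 46; now {40, 34, 25}
send next → 40; now {34, 25}
send next → 34; now {25}
send next → 25; now {}
insert 31 → {31}
insert 42 → {42, 31}
send next → 42; now {31}
insert 43 → {43, 31}
send next → 43; now {31}
insert 54 → {54, 31}
send next → 54; now {31}
send next → 31; now {}
insert 35 → {35}
insert 50 → {50, 35}
send next → 50; now {35}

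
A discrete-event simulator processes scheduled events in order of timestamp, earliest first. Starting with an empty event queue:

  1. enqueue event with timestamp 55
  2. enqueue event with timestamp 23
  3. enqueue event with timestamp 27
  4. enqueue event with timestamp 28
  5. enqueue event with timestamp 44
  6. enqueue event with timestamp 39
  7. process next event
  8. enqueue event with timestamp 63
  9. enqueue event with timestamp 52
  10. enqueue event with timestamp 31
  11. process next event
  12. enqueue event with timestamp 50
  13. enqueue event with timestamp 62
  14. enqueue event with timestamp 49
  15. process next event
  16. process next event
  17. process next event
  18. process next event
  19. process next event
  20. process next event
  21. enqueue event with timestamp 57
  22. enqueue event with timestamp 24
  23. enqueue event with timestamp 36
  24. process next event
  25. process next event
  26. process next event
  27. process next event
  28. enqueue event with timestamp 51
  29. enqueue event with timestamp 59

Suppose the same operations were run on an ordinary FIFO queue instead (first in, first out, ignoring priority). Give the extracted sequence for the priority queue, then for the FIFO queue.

insert 55 → {55}
insert 23 → {23, 55}
insert 27 → {23, 27, 55}
insert 28 → {23, 27, 28, 55}
insert 44 → {23, 27, 28, 44, 55}
insert 39 → {23, 27, 28, 39, 44, 55}
process next event → 23; now {27, 28, 39, 44, 55}
insert 63 → {27, 28, 39, 44, 55, 63}
insert 52 → {27, 28, 39, 44, 52, 55, 63}
insert 31 → {27, 28, 31, 39, 44, 52, 55, 63}
process next event → 27; now {28, 31, 39, 44, 52, 55, 63}
insert 50 → {28, 31, 39, 44, 50, 52, 55, 63}
insert 62 → {28, 31, 39, 44, 50, 52, 55, 62, 63}
insert 49 → {28, 31, 39, 44, 49, 50, 52, 55, 62, 63}
process next event → 28; now {31, 39, 44, 49, 50, 52, 55, 62, 63}
process next event → 31; now {39, 44, 49, 50, 52, 55, 62, 63}
process next event → 39; now {44, 49, 50, 52, 55, 62, 63}
process next event → 44; now {49, 50, 52, 55, 62, 63}
process next event → 49; now {50, 52, 55, 62, 63}
process next event → 50; now {52, 55, 62, 63}
insert 57 → {52, 55, 57, 62, 63}
insert 24 → {24, 52, 55, 57, 62, 63}
insert 36 → {24, 36, 52, 55, 57, 62, 63}
process next event → 24; now {36, 52, 55, 57, 62, 63}
process next event → 36; now {52, 55, 57, 62, 63}
process next event → 52; now {55, 57, 62, 63}
process next event → 55; now {57, 62, 63}
insert 51 → {51, 57, 62, 63}
insert 59 → {51, 57, 59, 62, 63}

priority queue: [23, 27, 28, 31, 39, 44, 49, 50, 24, 36, 52, 55]; FIFO queue: [55, 23, 27, 28, 44, 39, 63, 52, 31, 50, 62, 49]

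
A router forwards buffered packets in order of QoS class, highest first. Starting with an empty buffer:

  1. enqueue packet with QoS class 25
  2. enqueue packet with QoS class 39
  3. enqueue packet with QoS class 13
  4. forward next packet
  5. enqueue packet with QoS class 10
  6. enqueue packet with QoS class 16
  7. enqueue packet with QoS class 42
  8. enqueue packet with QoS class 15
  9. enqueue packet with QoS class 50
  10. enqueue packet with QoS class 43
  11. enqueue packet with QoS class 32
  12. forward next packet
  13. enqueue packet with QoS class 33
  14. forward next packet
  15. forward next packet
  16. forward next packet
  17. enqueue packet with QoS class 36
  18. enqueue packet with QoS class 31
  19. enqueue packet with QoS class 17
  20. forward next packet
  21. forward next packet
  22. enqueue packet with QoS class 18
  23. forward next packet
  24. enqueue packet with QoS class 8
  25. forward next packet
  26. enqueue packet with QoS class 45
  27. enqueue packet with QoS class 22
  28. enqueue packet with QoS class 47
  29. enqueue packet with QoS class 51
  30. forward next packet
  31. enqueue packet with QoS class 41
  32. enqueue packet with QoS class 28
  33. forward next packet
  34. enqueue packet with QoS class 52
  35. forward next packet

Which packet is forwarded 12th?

52

insert 25 → {25}
insert 39 → {39, 25}
insert 13 → {39, 25, 13}
forward next packet → 39; now {25, 13}
insert 10 → {25, 13, 10}
insert 16 → {25, 16, 13, 10}
insert 42 → {42, 25, 16, 13, 10}
insert 15 → {42, 25, 16, 15, 13, 10}
insert 50 → {50, 42, 25, 16, 15, 13, 10}
insert 43 → {50, 43, 42, 25, 16, 15, 13, 10}
insert 32 → {50, 43, 42, 32, 25, 16, 15, 13, 10}
forward next packet → 50; now {43, 42, 32, 25, 16, 15, 13, 10}
insert 33 → {43, 42, 33, 32, 25, 16, 15, 13, 10}
forward next packet → 43; now {42, 33, 32, 25, 16, 15, 13, 10}
forward next packet → 42; now {33, 32, 25, 16, 15, 13, 10}
forward next packet → 33; now {32, 25, 16, 15, 13, 10}
insert 36 → {36, 32, 25, 16, 15, 13, 10}
insert 31 → {36, 32, 31, 25, 16, 15, 13, 10}
insert 17 → {36, 32, 31, 25, 17, 16, 15, 13, 10}
forward next packet → 36; now {32, 31, 25, 17, 16, 15, 13, 10}
forward next packet → 32; now {31, 25, 17, 16, 15, 13, 10}
insert 18 → {31, 25, 18, 17, 16, 15, 13, 10}
forward next packet → 31; now {25, 18, 17, 16, 15, 13, 10}
insert 8 → {25, 18, 17, 16, 15, 13, 10, 8}
forward next packet → 25; now {18, 17, 16, 15, 13, 10, 8}
insert 45 → {45, 18, 17, 16, 15, 13, 10, 8}
insert 22 → {45, 22, 18, 17, 16, 15, 13, 10, 8}
insert 47 → {47, 45, 22, 18, 17, 16, 15, 13, 10, 8}
insert 51 → {51, 47, 45, 22, 18, 17, 16, 15, 13, 10, 8}
forward next packet → 51; now {47, 45, 22, 18, 17, 16, 15, 13, 10, 8}
insert 41 → {47, 45, 41, 22, 18, 17, 16, 15, 13, 10, 8}
insert 28 → {47, 45, 41, 28, 22, 18, 17, 16, 15, 13, 10, 8}
forward next packet → 47; now {45, 41, 28, 22, 18, 17, 16, 15, 13, 10, 8}
insert 52 → {52, 45, 41, 28, 22, 18, 17, 16, 15, 13, 10, 8}
forward next packet → 52; now {45, 41, 28, 22, 18, 17, 16, 15, 13, 10, 8}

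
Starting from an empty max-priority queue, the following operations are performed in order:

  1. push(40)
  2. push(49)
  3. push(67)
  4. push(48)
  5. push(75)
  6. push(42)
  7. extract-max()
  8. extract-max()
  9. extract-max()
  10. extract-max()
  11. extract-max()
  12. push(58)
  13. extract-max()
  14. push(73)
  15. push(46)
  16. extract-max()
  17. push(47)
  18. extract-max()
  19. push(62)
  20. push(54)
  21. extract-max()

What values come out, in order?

insert 40 → {40}
insert 49 → {49, 40}
insert 67 → {67, 49, 40}
insert 48 → {67, 49, 48, 40}
insert 75 → {75, 67, 49, 48, 40}
insert 42 → {75, 67, 49, 48, 42, 40}
extract-max → 75; now {67, 49, 48, 42, 40}
extract-max → 67; now {49, 48, 42, 40}
extract-max → 49; now {48, 42, 40}
extract-max → 48; now {42, 40}
extract-max → 42; now {40}
insert 58 → {58, 40}
extract-max → 58; now {40}
insert 73 → {73, 40}
insert 46 → {73, 46, 40}
extract-max → 73; now {46, 40}
insert 47 → {47, 46, 40}
extract-max → 47; now {46, 40}
insert 62 → {62, 46, 40}
insert 54 → {62, 54, 46, 40}
extract-max → 62; now {54, 46, 40}

75 → 67 → 49 → 48 → 42 → 58 → 73 → 47 → 62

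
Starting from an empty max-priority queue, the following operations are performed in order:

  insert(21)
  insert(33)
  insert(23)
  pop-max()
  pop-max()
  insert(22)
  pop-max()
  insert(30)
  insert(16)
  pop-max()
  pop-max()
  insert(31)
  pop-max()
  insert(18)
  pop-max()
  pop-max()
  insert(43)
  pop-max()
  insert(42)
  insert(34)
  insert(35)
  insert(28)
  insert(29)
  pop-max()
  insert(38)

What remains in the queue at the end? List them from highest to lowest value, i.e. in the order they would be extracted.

insert 21 → {21}
insert 33 → {33, 21}
insert 23 → {33, 23, 21}
pop-max → 33; now {23, 21}
pop-max → 23; now {21}
insert 22 → {22, 21}
pop-max → 22; now {21}
insert 30 → {30, 21}
insert 16 → {30, 21, 16}
pop-max → 30; now {21, 16}
pop-max → 21; now {16}
insert 31 → {31, 16}
pop-max → 31; now {16}
insert 18 → {18, 16}
pop-max → 18; now {16}
pop-max → 16; now {}
insert 43 → {43}
pop-max → 43; now {}
insert 42 → {42}
insert 34 → {42, 34}
insert 35 → {42, 35, 34}
insert 28 → {42, 35, 34, 28}
insert 29 → {42, 35, 34, 29, 28}
pop-max → 42; now {35, 34, 29, 28}
insert 38 → {38, 35, 34, 29, 28}

38 → 35 → 34 → 29 → 28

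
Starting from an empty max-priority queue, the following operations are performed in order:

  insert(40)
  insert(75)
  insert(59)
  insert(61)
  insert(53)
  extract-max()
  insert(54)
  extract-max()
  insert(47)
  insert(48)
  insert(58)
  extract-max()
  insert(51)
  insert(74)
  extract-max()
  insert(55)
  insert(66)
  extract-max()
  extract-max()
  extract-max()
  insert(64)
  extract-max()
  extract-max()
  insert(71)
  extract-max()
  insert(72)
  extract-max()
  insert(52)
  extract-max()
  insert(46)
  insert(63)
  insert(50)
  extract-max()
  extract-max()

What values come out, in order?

insert 40 → {40}
insert 75 → {75, 40}
insert 59 → {75, 59, 40}
insert 61 → {75, 61, 59, 40}
insert 53 → {75, 61, 59, 53, 40}
extract-max → 75; now {61, 59, 53, 40}
insert 54 → {61, 59, 54, 53, 40}
extract-max → 61; now {59, 54, 53, 40}
insert 47 → {59, 54, 53, 47, 40}
insert 48 → {59, 54, 53, 48, 47, 40}
insert 58 → {59, 58, 54, 53, 48, 47, 40}
extract-max → 59; now {58, 54, 53, 48, 47, 40}
insert 51 → {58, 54, 53, 51, 48, 47, 40}
insert 74 → {74, 58, 54, 53, 51, 48, 47, 40}
extract-max → 74; now {58, 54, 53, 51, 48, 47, 40}
insert 55 → {58, 55, 54, 53, 51, 48, 47, 40}
insert 66 → {66, 58, 55, 54, 53, 51, 48, 47, 40}
extract-max → 66; now {58, 55, 54, 53, 51, 48, 47, 40}
extract-max → 58; now {55, 54, 53, 51, 48, 47, 40}
extract-max → 55; now {54, 53, 51, 48, 47, 40}
insert 64 → {64, 54, 53, 51, 48, 47, 40}
extract-max → 64; now {54, 53, 51, 48, 47, 40}
extract-max → 54; now {53, 51, 48, 47, 40}
insert 71 → {71, 53, 51, 48, 47, 40}
extract-max → 71; now {53, 51, 48, 47, 40}
insert 72 → {72, 53, 51, 48, 47, 40}
extract-max → 72; now {53, 51, 48, 47, 40}
insert 52 → {53, 52, 51, 48, 47, 40}
extract-max → 53; now {52, 51, 48, 47, 40}
insert 46 → {52, 51, 48, 47, 46, 40}
insert 63 → {63, 52, 51, 48, 47, 46, 40}
insert 50 → {63, 52, 51, 50, 48, 47, 46, 40}
extract-max → 63; now {52, 51, 50, 48, 47, 46, 40}
extract-max → 52; now {51, 50, 48, 47, 46, 40}

75 → 61 → 59 → 74 → 66 → 58 → 55 → 64 → 54 → 71 → 72 → 53 → 63 → 52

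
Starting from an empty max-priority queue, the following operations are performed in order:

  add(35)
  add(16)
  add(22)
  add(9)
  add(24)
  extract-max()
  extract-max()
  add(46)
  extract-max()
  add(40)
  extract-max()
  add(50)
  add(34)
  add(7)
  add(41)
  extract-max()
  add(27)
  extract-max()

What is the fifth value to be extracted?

insert 35 → {35}
insert 16 → {35, 16}
insert 22 → {35, 22, 16}
insert 9 → {35, 22, 16, 9}
insert 24 → {35, 24, 22, 16, 9}
extract-max → 35; now {24, 22, 16, 9}
extract-max → 24; now {22, 16, 9}
insert 46 → {46, 22, 16, 9}
extract-max → 46; now {22, 16, 9}
insert 40 → {40, 22, 16, 9}
extract-max → 40; now {22, 16, 9}
insert 50 → {50, 22, 16, 9}
insert 34 → {50, 34, 22, 16, 9}
insert 7 → {50, 34, 22, 16, 9, 7}
insert 41 → {50, 41, 34, 22, 16, 9, 7}
extract-max → 50; now {41, 34, 22, 16, 9, 7}
insert 27 → {41, 34, 27, 22, 16, 9, 7}
extract-max → 41; now {34, 27, 22, 16, 9, 7}

50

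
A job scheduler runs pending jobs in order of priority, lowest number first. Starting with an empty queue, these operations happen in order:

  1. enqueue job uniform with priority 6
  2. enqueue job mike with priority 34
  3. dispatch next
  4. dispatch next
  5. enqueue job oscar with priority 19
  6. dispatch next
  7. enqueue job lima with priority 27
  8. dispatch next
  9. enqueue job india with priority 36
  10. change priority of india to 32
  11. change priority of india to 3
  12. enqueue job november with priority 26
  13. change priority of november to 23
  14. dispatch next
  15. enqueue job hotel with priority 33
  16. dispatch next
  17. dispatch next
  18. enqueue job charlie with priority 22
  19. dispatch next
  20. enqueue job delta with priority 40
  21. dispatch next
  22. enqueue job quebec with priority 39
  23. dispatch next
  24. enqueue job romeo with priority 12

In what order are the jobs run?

add uniform (priority 6) → {uniform:6}
add mike (priority 34) → {uniform:6, mike:34}
dispatch next → uniform; now {mike:34}
dispatch next → mike; now {}
add oscar (priority 19) → {oscar:19}
dispatch next → oscar; now {}
add lima (priority 27) → {lima:27}
dispatch next → lima; now {}
add india (priority 36) → {india:36}
update india to priority 32 → {india:32}
update india to priority 3 → {india:3}
add november (priority 26) → {india:3, november:26}
update november to priority 23 → {india:3, november:23}
dispatch next → india; now {november:23}
add hotel (priority 33) → {november:23, hotel:33}
dispatch next → november; now {hotel:33}
dispatch next → hotel; now {}
add charlie (priority 22) → {charlie:22}
dispatch next → charlie; now {}
add delta (priority 40) → {delta:40}
dispatch next → delta; now {}
add quebec (priority 39) → {quebec:39}
dispatch next → quebec; now {}
add romeo (priority 12) → {romeo:12}

[uniform, mike, oscar, lima, india, november, hotel, charlie, delta, quebec]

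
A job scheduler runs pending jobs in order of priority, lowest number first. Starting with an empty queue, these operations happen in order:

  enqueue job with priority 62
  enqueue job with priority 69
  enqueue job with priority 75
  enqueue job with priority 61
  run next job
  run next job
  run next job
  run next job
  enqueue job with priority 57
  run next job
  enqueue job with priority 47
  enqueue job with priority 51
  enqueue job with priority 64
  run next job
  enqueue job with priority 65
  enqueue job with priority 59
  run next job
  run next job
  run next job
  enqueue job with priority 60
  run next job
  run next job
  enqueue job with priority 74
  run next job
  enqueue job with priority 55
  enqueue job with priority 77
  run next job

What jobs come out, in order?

[61, 62, 69, 75, 57, 47, 51, 59, 64, 60, 65, 74, 55]

insert 62 → {62}
insert 69 → {62, 69}
insert 75 → {62, 69, 75}
insert 61 → {61, 62, 69, 75}
run next job → 61; now {62, 69, 75}
run next job → 62; now {69, 75}
run next job → 69; now {75}
run next job → 75; now {}
insert 57 → {57}
run next job → 57; now {}
insert 47 → {47}
insert 51 → {47, 51}
insert 64 → {47, 51, 64}
run next job → 47; now {51, 64}
insert 65 → {51, 64, 65}
insert 59 → {51, 59, 64, 65}
run next job → 51; now {59, 64, 65}
run next job → 59; now {64, 65}
run next job → 64; now {65}
insert 60 → {60, 65}
run next job → 60; now {65}
run next job → 65; now {}
insert 74 → {74}
run next job → 74; now {}
insert 55 → {55}
insert 77 → {55, 77}
run next job → 55; now {77}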